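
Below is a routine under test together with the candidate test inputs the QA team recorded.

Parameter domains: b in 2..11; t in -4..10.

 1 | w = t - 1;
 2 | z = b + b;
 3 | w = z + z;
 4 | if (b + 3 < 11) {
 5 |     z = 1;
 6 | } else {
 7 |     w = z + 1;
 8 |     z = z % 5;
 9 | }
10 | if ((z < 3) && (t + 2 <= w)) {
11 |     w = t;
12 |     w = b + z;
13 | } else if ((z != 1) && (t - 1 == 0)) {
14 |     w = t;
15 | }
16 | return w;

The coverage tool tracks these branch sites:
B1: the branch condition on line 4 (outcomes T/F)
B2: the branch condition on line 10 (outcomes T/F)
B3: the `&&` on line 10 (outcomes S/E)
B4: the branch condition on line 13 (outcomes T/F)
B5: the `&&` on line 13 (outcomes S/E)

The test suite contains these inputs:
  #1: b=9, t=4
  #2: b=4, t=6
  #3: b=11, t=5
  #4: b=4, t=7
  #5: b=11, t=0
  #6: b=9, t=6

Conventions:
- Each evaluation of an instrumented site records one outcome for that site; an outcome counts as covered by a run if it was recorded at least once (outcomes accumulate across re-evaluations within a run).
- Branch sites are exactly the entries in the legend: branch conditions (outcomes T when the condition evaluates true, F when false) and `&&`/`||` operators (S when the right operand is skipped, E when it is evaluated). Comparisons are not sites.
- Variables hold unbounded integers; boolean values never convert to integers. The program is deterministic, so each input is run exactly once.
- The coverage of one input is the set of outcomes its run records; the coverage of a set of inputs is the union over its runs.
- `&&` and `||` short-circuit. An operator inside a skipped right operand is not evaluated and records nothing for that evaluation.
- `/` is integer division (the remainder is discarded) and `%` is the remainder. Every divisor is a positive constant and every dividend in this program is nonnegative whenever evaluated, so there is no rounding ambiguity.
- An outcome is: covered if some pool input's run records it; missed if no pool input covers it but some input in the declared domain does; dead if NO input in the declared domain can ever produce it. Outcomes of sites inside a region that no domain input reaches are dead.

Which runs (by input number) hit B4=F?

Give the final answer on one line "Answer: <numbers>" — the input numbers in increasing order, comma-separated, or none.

input #1 (b=9, t=4): produces B4=F
input #2 (b=4, t=6): does not produce B4=F
input #3 (b=11, t=5): does not produce B4=F
input #4 (b=4, t=7): does not produce B4=F
input #5 (b=11, t=0): does not produce B4=F
input #6 (b=9, t=6): produces B4=F

Answer: 1, 6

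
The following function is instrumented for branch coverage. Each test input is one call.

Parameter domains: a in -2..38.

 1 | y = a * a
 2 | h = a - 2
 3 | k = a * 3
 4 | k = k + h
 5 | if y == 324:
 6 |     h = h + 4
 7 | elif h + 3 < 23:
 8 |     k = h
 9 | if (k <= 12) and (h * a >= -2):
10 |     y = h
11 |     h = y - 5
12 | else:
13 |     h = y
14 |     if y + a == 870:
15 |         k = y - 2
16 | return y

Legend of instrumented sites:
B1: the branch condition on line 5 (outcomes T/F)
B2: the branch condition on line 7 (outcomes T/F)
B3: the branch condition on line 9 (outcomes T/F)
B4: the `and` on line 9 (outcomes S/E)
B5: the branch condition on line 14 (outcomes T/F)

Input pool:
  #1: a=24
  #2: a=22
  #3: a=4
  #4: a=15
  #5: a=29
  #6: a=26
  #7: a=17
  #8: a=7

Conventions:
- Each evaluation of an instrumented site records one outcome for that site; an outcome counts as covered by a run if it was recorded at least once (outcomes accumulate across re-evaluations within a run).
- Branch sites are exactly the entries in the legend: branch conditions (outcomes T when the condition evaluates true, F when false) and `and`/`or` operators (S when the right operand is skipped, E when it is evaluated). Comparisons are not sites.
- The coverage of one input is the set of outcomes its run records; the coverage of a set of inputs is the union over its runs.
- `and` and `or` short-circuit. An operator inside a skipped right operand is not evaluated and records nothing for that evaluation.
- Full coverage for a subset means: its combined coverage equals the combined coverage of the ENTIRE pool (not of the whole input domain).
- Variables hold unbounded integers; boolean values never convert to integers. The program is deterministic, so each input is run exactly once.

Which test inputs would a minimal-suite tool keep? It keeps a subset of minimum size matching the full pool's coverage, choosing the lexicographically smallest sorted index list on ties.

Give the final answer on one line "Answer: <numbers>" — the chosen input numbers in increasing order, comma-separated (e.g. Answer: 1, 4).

run #1 (a=24) runs B1->F, B2->F, B4->S, B3->F, B5->F; records B1=F, B2=F, B3=F, B4=S, B5=F
run #2 (a=22) runs B1->F, B2->F, B4->S, B3->F, B5->F; records B1=F, B2=F, B3=F, B4=S, B5=F
run #3 (a=4) runs B1->F, B2->T, B4->E, B3->T; records B1=F, B2=T, B3=T, B4=E
run #4 (a=15) runs B1->F, B2->T, B4->S, B3->F, B5->F; records B1=F, B2=T, B3=F, B4=S, B5=F
run #5 (a=29) runs B1->F, B2->F, B4->S, B3->F, B5->T; records B1=F, B2=F, B3=F, B4=S, B5=T
run #6 (a=26) runs B1->F, B2->F, B4->S, B3->F, B5->F; records B1=F, B2=F, B3=F, B4=S, B5=F
run #7 (a=17) runs B1->F, B2->T, B4->S, B3->F, B5->F; records B1=F, B2=T, B3=F, B4=S, B5=F
run #8 (a=7) runs B1->F, B2->T, B4->E, B3->T; records B1=F, B2=T, B3=T, B4=E
pool-wide coverage (9 outcomes): B1=F, B2=T, B2=F, B3=T, B3=F, B4=S, B4=E, B5=T, B5=F
checked all size-1 subsets: none covers 9 outcomes (max 5/9)
checked all size-2 subsets: none covers 9 outcomes (max 8/9)
inputs {1, 3, 5} (size 3) cover everything; no size-3 subset with a lexicographically smaller index list covers all 9

Answer: 1, 3, 5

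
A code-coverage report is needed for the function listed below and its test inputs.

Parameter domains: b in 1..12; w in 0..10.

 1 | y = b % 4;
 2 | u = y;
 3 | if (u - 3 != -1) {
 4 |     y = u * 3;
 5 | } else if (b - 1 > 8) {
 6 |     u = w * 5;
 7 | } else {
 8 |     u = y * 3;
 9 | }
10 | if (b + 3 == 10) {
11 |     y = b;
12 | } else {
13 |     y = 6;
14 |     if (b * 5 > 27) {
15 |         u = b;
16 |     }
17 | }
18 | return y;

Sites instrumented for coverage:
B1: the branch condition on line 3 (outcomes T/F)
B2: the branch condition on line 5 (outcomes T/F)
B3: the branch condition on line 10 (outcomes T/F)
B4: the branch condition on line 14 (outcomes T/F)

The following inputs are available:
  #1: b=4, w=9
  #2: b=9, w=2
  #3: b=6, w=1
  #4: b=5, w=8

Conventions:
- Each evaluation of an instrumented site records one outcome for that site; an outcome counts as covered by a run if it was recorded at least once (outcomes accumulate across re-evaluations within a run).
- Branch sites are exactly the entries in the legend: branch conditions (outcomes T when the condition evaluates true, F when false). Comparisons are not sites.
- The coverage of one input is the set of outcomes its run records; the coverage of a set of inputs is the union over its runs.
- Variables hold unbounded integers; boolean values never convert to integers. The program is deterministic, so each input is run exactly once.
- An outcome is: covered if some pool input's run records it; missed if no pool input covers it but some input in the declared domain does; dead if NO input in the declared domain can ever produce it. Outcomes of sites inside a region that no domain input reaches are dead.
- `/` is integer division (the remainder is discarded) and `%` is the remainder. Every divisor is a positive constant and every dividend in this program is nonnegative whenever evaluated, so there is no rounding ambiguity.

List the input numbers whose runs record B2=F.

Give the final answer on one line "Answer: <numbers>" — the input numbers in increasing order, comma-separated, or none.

input #1 (b=4, w=9): does not record B2=F
input #2 (b=9, w=2): does not record B2=F
input #3 (b=6, w=1): records B2=F
input #4 (b=5, w=8): does not record B2=F

Answer: 3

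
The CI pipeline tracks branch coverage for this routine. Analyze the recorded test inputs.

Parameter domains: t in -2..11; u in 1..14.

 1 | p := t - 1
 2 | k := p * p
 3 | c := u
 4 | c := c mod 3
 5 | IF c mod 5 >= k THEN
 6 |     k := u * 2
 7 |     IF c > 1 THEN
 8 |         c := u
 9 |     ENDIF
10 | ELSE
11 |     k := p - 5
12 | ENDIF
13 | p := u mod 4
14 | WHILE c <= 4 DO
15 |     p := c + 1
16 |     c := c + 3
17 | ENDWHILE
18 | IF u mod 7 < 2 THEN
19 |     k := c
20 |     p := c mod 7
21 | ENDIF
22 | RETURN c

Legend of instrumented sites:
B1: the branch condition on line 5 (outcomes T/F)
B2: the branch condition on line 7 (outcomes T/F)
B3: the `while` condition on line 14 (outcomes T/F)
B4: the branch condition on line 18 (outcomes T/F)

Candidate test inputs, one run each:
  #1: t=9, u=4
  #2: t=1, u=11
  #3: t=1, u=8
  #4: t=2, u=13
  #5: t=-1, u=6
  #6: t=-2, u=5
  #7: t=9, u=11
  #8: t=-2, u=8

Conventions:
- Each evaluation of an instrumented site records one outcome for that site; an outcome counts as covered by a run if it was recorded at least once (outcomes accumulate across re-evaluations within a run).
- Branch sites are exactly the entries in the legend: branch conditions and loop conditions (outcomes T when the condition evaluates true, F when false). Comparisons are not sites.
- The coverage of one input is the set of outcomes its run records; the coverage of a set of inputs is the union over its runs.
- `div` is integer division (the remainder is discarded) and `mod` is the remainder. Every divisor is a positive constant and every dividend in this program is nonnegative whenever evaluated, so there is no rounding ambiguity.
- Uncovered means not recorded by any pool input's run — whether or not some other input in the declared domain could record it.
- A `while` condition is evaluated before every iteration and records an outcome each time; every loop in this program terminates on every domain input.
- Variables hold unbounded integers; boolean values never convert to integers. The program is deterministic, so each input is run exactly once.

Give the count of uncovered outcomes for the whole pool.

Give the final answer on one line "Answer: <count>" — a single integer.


input #1 (t=9, u=4): events B1->F, B3->T, B3->T, B3->F, B4->F; covers B1=F, B3=T, B3=F, B4=F
input #2 (t=1, u=11): events B1->T, B2->T, B3->F, B4->F; covers B1=T, B2=T, B3=F, B4=F
input #3 (t=1, u=8): events B1->T, B2->T, B3->F, B4->T; covers B1=T, B2=T, B3=F, B4=T
input #4 (t=2, u=13): events B1->T, B2->F, B3->T, B3->T, B3->F, B4->F; covers B1=T, B2=F, B3=T, B3=F, B4=F
input #5 (t=-1, u=6): events B1->F, B3->T, B3->T, B3->F, B4->F; covers B1=F, B3=T, B3=F, B4=F
input #6 (t=-2, u=5): events B1->F, B3->T, B3->F, B4->F; covers B1=F, B3=T, B3=F, B4=F
input #7 (t=9, u=11): events B1->F, B3->T, B3->F, B4->F; covers B1=F, B3=T, B3=F, B4=F
input #8 (t=-2, u=8): events B1->F, B3->T, B3->F, B4->T; covers B1=F, B3=T, B3=F, B4=T
union over the pool: B1=T, B1=F, B2=T, B2=F, B3=T, B3=F, B4=T, B4=F
uncovered (0 of 8): none
Answer: 0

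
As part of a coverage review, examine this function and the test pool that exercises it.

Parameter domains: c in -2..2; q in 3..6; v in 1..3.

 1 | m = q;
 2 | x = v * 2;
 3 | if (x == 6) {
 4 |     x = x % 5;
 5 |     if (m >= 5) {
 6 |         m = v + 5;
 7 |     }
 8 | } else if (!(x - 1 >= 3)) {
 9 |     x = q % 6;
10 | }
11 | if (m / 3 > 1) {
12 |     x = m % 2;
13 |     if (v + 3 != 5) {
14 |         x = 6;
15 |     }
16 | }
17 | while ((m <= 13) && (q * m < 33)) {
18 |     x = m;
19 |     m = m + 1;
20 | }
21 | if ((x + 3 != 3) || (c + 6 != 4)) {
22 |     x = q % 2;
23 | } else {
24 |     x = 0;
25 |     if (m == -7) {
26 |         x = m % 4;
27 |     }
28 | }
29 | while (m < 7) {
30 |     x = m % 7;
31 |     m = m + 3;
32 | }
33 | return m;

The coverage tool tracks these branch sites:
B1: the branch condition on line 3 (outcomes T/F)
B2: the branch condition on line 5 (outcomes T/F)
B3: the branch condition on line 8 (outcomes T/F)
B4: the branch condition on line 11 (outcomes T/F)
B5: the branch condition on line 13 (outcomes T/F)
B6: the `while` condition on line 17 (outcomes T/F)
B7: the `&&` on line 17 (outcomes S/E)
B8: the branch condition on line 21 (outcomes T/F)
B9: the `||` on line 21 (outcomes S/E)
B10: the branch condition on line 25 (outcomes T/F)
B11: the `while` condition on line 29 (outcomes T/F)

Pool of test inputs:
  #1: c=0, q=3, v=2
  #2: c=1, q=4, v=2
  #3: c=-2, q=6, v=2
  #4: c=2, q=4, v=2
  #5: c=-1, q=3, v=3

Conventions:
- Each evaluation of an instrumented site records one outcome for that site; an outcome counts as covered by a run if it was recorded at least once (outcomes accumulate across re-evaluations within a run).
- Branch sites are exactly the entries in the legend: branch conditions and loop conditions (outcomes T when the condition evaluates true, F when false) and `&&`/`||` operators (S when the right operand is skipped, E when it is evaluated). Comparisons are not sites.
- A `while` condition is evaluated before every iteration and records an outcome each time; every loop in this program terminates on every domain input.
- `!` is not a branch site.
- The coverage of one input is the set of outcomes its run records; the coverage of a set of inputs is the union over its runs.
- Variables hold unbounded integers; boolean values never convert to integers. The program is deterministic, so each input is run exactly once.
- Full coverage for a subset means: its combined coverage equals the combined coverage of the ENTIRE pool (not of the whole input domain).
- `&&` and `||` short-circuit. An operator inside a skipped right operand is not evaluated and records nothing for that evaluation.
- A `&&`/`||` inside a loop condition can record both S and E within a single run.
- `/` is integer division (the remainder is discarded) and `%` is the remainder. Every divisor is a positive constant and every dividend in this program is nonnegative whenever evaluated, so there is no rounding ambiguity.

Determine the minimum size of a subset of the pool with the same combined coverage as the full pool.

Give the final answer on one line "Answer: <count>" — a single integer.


input #1, c=0, q=3, v=2: events B1->F, B3->F, B4->F, B7->E, B6->T, B7->E, B6->T, B7->E, B6->T, B7->E, B6->T, B7->E, B6->T, B7->E, ...; outcomes B1=F, B3=F, B4=F, B6=T, B6=F, B7=E, B8=T, B9=S, B11=F
input #2, c=1, q=4, v=2: events B1->F, B3->F, B4->F, B7->E, B6->T, B7->E, B6->T, B7->E, B6->T, B7->E, B6->T, B7->E, B6->T, B7->E, ...; outcomes B1=F, B3=F, B4=F, B6=T, B6=F, B7=E, B8=T, B9=S, B11=F
input #3, c=-2, q=6, v=2: events B1->F, B3->F, B4->T, B5->F, B7->E, B6->F, B9->E, B8->F, B10->F, B11->T, B11->F; outcomes B1=F, B3=F, B4=T, B5=F, B6=F, B7=E, B8=F, B9=E, B10=F, B11=T, B11=F
input #4, c=2, q=4, v=2: events B1->F, B3->F, B4->F, B7->E, B6->T, B7->E, B6->T, B7->E, B6->T, B7->E, B6->T, B7->E, B6->T, B7->E, ...; outcomes B1=F, B3=F, B4=F, B6=T, B6=F, B7=E, B8=T, B9=S, B11=F
input #5, c=-1, q=3, v=3: events B1->T, B2->F, B4->F, B7->E, B6->T, B7->E, B6->T, B7->E, B6->T, B7->E, B6->T, B7->E, B6->T, B7->E, ...; outcomes B1=T, B2=F, B4=F, B6=T, B6=F, B7=E, B8=T, B9=S, B11=F
together the pool reaches 17 outcomes: B1=T, B1=F, B2=F, B3=F, B4=T, B4=F, B5=F, B6=T, B6=F, B7=E, B8=T, B8=F, B9=S, B9=E, B10=F, B11=T, B11=F
every size-1 subset falls short of the 17 outcomes (best: 11/17)
at size 2, {3, 5} reaches all 17 outcomes; every lexicographically earlier size-2 subset fails
Answer: 2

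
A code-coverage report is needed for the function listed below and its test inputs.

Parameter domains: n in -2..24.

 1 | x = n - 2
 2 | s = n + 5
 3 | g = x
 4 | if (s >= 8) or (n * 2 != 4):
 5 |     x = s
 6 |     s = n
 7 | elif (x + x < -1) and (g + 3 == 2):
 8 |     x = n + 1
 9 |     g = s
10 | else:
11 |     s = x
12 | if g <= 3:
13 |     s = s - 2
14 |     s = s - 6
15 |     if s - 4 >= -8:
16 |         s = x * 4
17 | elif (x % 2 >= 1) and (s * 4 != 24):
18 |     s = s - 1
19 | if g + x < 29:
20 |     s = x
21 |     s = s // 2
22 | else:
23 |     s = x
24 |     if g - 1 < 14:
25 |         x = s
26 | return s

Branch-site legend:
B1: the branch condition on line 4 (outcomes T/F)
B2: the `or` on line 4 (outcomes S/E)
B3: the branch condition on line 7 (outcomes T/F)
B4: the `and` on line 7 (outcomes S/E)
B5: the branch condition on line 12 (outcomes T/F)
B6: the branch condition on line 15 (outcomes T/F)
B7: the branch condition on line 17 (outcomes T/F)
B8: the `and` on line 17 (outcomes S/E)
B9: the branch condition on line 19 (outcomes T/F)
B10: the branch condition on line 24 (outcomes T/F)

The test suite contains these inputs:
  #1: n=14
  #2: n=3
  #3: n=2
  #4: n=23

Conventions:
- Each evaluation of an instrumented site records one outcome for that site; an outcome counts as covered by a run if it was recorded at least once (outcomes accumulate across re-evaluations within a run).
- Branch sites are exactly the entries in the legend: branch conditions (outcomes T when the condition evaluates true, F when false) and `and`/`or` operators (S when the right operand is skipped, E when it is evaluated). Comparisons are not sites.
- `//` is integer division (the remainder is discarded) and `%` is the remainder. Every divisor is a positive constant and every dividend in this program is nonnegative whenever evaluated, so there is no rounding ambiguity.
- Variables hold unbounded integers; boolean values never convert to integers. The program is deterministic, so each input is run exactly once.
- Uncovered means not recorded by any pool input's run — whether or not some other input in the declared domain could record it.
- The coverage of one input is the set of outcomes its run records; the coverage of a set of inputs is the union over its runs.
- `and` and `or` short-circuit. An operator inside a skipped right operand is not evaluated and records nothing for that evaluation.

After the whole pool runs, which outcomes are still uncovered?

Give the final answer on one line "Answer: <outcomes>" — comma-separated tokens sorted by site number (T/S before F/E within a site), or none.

input #1 (n=14): events B2->S, B1->T, B5->F, B8->E, B7->T, B9->F, B10->T; covers B1=T, B2=S, B5=F, B7=T, B8=E, B9=F, B10=T
input #2 (n=3): events B2->S, B1->T, B5->T, B6->F, B9->T; covers B1=T, B2=S, B5=T, B6=F, B9=T
input #3 (n=2): events B2->E, B1->F, B4->S, B3->F, B5->T, B6->F, B9->T; covers B1=F, B2=E, B3=F, B4=S, B5=T, B6=F, B9=T
input #4 (n=23): events B2->S, B1->T, B5->F, B8->S, B7->F, B9->F, B10->F; covers B1=T, B2=S, B5=F, B7=F, B8=S, B9=F, B10=F
union over the pool: B1=T, B1=F, B2=S, B2=E, B3=F, B4=S, B5=T, B5=F, B6=F, B7=T, B7=F, B8=S, B8=E, B9=T, B9=F, B10=T, B10=F
uncovered (3 of 20): B3=T, B4=E, B6=T

Answer: B3=T, B4=E, B6=T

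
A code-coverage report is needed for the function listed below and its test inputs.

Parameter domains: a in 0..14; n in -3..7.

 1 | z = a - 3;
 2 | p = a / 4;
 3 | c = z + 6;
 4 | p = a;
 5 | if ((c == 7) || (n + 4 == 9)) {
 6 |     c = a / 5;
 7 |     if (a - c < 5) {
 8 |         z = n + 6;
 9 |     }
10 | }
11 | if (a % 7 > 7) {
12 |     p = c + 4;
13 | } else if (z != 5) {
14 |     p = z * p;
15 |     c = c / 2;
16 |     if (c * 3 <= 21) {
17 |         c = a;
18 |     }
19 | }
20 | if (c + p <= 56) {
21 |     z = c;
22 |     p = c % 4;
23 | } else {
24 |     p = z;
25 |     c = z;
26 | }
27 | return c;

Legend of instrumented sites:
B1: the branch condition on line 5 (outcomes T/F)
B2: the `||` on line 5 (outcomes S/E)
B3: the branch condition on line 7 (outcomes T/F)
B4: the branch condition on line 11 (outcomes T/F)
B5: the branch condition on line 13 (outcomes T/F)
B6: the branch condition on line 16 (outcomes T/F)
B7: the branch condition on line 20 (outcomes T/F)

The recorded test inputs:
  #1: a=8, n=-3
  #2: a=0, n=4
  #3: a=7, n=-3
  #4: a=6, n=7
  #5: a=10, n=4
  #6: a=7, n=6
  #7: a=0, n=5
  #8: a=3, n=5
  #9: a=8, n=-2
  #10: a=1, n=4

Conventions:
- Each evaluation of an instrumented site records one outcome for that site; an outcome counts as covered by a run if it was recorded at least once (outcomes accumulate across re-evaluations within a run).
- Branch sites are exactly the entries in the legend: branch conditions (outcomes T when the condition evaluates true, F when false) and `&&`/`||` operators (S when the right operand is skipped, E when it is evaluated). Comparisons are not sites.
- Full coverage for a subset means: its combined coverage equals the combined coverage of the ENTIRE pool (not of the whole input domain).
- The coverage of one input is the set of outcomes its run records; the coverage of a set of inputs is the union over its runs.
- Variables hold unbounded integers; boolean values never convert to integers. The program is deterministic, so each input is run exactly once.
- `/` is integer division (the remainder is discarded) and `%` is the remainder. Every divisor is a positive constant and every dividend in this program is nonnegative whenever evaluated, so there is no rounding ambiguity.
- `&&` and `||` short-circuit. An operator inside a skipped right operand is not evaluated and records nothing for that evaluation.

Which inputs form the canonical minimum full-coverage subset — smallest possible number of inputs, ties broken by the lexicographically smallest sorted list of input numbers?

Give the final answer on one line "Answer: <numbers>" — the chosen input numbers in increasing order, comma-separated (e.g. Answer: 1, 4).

#1 (a=8, n=-3) -> B2->E, B1->F, B4->F, B5->F, B7->T; covered: B1=F, B2=E, B4=F, B5=F, B7=T
#2 (a=0, n=4) -> B2->E, B1->F, B4->F, B5->T, B6->T, B7->T; covered: B1=F, B2=E, B4=F, B5=T, B6=T, B7=T
#3 (a=7, n=-3) -> B2->E, B1->F, B4->F, B5->T, B6->T, B7->T; covered: B1=F, B2=E, B4=F, B5=T, B6=T, B7=T
#4 (a=6, n=7) -> B2->E, B1->F, B4->F, B5->T, B6->T, B7->T; covered: B1=F, B2=E, B4=F, B5=T, B6=T, B7=T
#5 (a=10, n=4) -> B2->E, B1->F, B4->F, B5->T, B6->T, B7->F; covered: B1=F, B2=E, B4=F, B5=T, B6=T, B7=F
#6 (a=7, n=6) -> B2->E, B1->F, B4->F, B5->T, B6->T, B7->T; covered: B1=F, B2=E, B4=F, B5=T, B6=T, B7=T
#7 (a=0, n=5) -> B2->E, B1->T, B3->T, B4->F, B5->T, B6->T, B7->T; covered: B1=T, B2=E, B3=T, B4=F, B5=T, B6=T, B7=T
#8 (a=3, n=5) -> B2->E, B1->T, B3->T, B4->F, B5->T, B6->T, B7->T; covered: B1=T, B2=E, B3=T, B4=F, B5=T, B6=T, B7=T
#9 (a=8, n=-2) -> B2->E, B1->F, B4->F, B5->F, B7->T; covered: B1=F, B2=E, B4=F, B5=F, B7=T
#10 (a=1, n=4) -> B2->E, B1->F, B4->F, B5->T, B6->T, B7->T; covered: B1=F, B2=E, B4=F, B5=T, B6=T, B7=T
the full pool covers 10 outcomes: B1=T, B1=F, B2=E, B3=T, B4=F, B5=T, B5=F, B6=T, B7=T, B7=F
every size-1 subset falls short of the 10 outcomes (best: 7/10)
every size-2 subset falls short of the 10 outcomes (best: 9/10)
the canonical winner is {1, 5, 7}: size 3, full 10-outcome coverage, earliest index list among size-3 covers

Answer: 1, 5, 7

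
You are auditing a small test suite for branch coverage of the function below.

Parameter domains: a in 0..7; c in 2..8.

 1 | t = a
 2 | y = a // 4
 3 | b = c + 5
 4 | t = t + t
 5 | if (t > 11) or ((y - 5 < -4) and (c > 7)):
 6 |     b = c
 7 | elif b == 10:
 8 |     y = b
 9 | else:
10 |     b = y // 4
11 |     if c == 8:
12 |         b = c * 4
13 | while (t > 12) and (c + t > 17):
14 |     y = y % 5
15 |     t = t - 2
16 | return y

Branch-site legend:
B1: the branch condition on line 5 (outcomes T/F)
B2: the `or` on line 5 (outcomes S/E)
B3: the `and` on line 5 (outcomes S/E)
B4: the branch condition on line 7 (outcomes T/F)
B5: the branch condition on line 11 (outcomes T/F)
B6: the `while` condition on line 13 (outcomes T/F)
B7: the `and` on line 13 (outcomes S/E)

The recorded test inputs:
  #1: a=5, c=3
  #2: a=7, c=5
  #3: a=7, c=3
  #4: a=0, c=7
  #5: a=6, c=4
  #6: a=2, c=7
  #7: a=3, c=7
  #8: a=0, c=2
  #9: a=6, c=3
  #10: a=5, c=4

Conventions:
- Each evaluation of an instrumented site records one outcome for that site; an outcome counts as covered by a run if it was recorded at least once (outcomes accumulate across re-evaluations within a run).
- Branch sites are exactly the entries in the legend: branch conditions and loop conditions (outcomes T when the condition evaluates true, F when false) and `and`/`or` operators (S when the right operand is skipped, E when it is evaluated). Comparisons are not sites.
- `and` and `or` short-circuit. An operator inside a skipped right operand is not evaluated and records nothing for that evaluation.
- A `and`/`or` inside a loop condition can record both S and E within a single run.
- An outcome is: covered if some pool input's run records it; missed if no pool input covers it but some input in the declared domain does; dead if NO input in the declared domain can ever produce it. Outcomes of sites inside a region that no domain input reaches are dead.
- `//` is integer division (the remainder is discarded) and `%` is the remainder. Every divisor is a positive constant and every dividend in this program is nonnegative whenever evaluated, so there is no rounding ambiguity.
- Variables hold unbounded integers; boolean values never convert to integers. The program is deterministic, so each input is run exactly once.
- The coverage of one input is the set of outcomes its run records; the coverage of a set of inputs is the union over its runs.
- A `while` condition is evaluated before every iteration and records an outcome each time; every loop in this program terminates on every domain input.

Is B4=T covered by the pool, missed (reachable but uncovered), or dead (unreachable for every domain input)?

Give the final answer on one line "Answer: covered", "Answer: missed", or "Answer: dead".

no pool input records B4=T
but domain input (a=0, c=5) does record it -> reachable, so missed

Answer: missed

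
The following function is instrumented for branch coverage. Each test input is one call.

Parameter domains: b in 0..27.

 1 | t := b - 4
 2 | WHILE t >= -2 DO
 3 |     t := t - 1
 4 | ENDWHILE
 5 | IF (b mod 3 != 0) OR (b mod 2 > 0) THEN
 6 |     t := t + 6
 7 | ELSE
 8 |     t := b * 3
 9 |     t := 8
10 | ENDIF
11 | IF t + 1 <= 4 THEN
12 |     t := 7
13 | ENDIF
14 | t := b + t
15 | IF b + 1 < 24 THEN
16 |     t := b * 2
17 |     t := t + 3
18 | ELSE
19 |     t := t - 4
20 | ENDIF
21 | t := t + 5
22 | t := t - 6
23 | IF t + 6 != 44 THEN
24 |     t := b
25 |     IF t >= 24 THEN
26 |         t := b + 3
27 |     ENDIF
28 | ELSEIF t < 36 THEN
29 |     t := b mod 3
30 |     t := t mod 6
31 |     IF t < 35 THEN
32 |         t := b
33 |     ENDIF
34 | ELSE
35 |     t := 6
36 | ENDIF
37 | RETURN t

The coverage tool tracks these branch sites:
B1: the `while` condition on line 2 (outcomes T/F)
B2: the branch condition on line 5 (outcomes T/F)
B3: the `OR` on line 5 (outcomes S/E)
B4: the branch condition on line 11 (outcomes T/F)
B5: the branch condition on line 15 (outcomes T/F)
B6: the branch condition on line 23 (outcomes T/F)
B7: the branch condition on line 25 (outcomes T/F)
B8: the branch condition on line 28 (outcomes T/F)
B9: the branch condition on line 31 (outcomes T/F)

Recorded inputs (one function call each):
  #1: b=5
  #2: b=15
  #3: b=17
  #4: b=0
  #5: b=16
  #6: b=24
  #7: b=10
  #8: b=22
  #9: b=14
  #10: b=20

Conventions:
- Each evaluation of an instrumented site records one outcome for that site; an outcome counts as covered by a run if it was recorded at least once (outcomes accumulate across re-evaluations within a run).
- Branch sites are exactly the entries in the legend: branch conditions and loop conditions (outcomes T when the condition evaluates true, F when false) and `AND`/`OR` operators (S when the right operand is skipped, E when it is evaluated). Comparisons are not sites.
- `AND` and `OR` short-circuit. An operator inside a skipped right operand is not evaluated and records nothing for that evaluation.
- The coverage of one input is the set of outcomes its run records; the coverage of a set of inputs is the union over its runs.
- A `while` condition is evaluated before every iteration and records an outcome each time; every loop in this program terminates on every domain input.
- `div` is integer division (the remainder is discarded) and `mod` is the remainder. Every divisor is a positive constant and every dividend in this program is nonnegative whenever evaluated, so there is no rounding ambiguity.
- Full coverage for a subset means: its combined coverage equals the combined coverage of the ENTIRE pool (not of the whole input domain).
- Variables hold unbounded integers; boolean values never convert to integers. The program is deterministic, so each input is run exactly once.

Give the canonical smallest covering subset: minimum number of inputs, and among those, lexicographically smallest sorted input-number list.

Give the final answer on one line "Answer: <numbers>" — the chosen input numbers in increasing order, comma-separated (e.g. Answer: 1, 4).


test 1 (b=5) hits B1=T, B1=F, B2=T, B3=S, B4=T, B5=T, B6=T, B7=F
test 2 (b=15) hits B1=T, B1=F, B2=T, B3=E, B4=T, B5=T, B6=T, B7=F
test 3 (b=17) hits B1=T, B1=F, B2=T, B3=S, B4=T, B5=T, B6=T, B7=F
test 4 (b=0) hits B1=F, B2=F, B3=E, B4=F, B5=T, B6=T, B7=F
test 5 (b=16) hits B1=T, B1=F, B2=T, B3=S, B4=T, B5=T, B6=T, B7=F
test 6 (b=24) hits B1=T, B1=F, B2=F, B3=E, B4=F, B5=F, B6=T, B7=T
test 7 (b=10) hits B1=T, B1=F, B2=T, B3=S, B4=T, B5=T, B6=T, B7=F
test 8 (b=22) hits B1=T, B1=F, B2=T, B3=S, B4=T, B5=T, B6=T, B7=F
test 9 (b=14) hits B1=T, B1=F, B2=T, B3=S, B4=T, B5=T, B6=T, B7=F
test 10 (b=20) hits B1=T, B1=F, B2=T, B3=S, B4=T, B5=T, B6=T, B7=F
pool-wide coverage (13 outcomes): B1=T, B1=F, B2=T, B2=F, B3=S, B3=E, B4=T, B4=F, B5=T, B5=F, B6=T, B7=T, B7=F
checked all size-1 subsets: none covers 13 outcomes (max 8/13)
size 2: inputs {1, 6} cover all 13 outcomes, and no lexicographically smaller subset of this size does
Answer: 1, 6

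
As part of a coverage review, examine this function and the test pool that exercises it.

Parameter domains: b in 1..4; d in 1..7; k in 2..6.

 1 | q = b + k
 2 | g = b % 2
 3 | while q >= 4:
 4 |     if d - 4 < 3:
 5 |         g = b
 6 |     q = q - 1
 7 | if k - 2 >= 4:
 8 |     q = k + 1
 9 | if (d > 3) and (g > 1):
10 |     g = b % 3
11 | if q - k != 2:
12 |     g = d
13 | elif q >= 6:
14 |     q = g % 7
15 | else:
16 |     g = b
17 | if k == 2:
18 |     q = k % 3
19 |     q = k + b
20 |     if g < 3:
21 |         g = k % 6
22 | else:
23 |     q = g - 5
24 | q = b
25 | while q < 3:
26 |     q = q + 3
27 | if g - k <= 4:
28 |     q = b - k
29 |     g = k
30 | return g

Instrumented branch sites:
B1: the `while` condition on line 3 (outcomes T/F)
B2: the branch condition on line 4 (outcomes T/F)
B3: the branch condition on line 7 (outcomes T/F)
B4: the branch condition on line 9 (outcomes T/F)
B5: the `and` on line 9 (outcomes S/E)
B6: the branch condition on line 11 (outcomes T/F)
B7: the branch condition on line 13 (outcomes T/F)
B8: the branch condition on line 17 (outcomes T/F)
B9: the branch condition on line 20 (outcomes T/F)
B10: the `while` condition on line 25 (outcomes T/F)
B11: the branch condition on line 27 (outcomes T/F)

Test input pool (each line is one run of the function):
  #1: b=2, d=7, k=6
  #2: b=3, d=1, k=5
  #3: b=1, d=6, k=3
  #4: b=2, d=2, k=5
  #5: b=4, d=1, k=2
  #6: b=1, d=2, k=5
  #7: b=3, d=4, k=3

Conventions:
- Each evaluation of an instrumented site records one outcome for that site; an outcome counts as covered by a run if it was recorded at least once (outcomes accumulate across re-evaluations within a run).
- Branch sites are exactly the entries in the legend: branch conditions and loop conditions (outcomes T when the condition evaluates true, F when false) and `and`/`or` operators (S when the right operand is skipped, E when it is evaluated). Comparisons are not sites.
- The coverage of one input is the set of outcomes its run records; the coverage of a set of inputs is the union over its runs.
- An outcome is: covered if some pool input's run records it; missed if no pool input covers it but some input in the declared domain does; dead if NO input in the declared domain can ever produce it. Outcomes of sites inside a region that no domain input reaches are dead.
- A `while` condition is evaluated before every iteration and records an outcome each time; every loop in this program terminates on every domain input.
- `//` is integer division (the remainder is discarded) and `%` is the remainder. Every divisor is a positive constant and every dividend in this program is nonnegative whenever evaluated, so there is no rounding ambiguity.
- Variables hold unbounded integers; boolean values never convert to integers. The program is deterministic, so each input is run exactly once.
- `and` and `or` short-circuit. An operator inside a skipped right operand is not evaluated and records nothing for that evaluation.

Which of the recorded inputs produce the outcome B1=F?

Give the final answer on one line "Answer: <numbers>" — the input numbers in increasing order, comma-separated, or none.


input #1 (b=2, d=7, k=6): covers B1=F
input #2 (b=3, d=1, k=5): covers B1=F
input #3 (b=1, d=6, k=3): covers B1=F
input #4 (b=2, d=2, k=5): covers B1=F
input #5 (b=4, d=1, k=2): covers B1=F
input #6 (b=1, d=2, k=5): covers B1=F
input #7 (b=3, d=4, k=3): covers B1=F
Answer: 1, 2, 3, 4, 5, 6, 7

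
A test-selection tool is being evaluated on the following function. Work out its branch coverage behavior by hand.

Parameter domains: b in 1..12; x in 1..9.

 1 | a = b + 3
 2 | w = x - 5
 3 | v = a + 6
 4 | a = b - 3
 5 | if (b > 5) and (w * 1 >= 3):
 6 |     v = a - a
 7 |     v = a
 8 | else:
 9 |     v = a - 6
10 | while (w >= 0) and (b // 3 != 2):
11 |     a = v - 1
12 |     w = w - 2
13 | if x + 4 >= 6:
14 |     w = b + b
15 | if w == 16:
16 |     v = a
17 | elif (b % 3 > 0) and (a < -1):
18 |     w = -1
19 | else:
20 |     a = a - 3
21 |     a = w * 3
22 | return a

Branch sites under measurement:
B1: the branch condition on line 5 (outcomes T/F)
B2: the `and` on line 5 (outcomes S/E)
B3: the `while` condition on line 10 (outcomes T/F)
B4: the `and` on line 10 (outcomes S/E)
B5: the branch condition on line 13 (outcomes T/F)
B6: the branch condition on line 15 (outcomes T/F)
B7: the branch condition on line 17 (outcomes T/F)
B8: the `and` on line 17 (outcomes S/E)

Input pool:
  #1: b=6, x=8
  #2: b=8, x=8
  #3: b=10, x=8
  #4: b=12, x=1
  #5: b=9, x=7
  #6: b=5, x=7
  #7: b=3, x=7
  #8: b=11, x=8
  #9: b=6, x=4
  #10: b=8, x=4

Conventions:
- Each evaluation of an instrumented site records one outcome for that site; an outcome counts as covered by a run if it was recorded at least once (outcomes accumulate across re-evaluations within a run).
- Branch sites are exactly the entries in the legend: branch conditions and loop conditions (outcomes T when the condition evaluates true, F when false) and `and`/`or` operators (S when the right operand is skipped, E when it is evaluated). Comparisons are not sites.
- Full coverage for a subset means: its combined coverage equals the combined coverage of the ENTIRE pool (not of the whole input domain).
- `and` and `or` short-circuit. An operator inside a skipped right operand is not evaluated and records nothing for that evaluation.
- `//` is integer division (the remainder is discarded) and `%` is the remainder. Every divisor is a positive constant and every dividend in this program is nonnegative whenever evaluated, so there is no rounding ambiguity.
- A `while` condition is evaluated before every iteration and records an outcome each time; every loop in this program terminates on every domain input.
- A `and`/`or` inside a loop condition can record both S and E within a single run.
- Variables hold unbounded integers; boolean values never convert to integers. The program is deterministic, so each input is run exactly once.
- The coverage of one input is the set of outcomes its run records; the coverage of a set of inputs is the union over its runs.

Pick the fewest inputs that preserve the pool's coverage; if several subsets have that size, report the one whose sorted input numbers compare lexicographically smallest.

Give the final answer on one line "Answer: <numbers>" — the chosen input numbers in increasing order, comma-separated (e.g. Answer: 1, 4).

#1 (b=6, x=8) -> B2->E, B1->T, B4->E, B3->F, B5->T, B6->F, B8->S, B7->F; covered: B1=T, B2=E, B3=F, B4=E, B5=T, B6=F, B7=F, B8=S
#2 (b=8, x=8) -> B2->E, B1->T, B4->E, B3->F, B5->T, B6->T; covered: B1=T, B2=E, B3=F, B4=E, B5=T, B6=T
#3 (b=10, x=8) -> B2->E, B1->T, B4->E, B3->T, B4->E, B3->T, B4->S, B3->F, B5->T, B6->F, B8->E, B7->F; covered: B1=T, B2=E, B3=T, B3=F, B4=S, B4=E, B5=T, B6=F, B7=F, B8=E
#4 (b=12, x=1) -> B2->E, B1->F, B4->S, B3->F, B5->F, B6->F, B8->S, B7->F; covered: B1=F, B2=E, B3=F, B4=S, B5=F, B6=F, B7=F, B8=S
#5 (b=9, x=7) -> B2->E, B1->F, B4->E, B3->T, B4->E, B3->T, B4->S, B3->F, B5->T, B6->F, B8->S, B7->F; covered: B1=F, B2=E, B3=T, B3=F, B4=S, B4=E, B5=T, B6=F, B7=F, B8=S
#6 (b=5, x=7) -> B2->S, B1->F, B4->E, B3->T, B4->E, B3->T, B4->S, B3->F, B5->T, B6->F, B8->E, B7->T; covered: B1=F, B2=S, B3=T, B3=F, B4=S, B4=E, B5=T, B6=F, B7=T, B8=E
#7 (b=3, x=7) -> B2->S, B1->F, B4->E, B3->T, B4->E, B3->T, B4->S, B3->F, B5->T, B6->F, B8->S, B7->F; covered: B1=F, B2=S, B3=T, B3=F, B4=S, B4=E, B5=T, B6=F, B7=F, B8=S
#8 (b=11, x=8) -> B2->E, B1->T, B4->E, B3->T, B4->E, B3->T, B4->S, B3->F, B5->T, B6->F, B8->E, B7->F; covered: B1=T, B2=E, B3=T, B3=F, B4=S, B4=E, B5=T, B6=F, B7=F, B8=E
#9 (b=6, x=4) -> B2->E, B1->F, B4->S, B3->F, B5->T, B6->F, B8->S, B7->F; covered: B1=F, B2=E, B3=F, B4=S, B5=T, B6=F, B7=F, B8=S
#10 (b=8, x=4) -> B2->E, B1->F, B4->S, B3->F, B5->T, B6->T; covered: B1=F, B2=E, B3=F, B4=S, B5=T, B6=T
together the pool reaches 16 outcomes: B1=T, B1=F, B2=S, B2=E, B3=T, B3=F, B4=S, B4=E, B5=T, B5=F, B6=T, B6=F, B7=T, B7=F, B8=S, B8=E
every size-1 subset falls short of the 16 outcomes (best: 10/16)
every size-2 subset falls short of the 16 outcomes (best: 14/16)
the canonical winner is {2, 4, 6}: size 3, full 16-outcome coverage, earliest index list among size-3 covers

Answer: 2, 4, 6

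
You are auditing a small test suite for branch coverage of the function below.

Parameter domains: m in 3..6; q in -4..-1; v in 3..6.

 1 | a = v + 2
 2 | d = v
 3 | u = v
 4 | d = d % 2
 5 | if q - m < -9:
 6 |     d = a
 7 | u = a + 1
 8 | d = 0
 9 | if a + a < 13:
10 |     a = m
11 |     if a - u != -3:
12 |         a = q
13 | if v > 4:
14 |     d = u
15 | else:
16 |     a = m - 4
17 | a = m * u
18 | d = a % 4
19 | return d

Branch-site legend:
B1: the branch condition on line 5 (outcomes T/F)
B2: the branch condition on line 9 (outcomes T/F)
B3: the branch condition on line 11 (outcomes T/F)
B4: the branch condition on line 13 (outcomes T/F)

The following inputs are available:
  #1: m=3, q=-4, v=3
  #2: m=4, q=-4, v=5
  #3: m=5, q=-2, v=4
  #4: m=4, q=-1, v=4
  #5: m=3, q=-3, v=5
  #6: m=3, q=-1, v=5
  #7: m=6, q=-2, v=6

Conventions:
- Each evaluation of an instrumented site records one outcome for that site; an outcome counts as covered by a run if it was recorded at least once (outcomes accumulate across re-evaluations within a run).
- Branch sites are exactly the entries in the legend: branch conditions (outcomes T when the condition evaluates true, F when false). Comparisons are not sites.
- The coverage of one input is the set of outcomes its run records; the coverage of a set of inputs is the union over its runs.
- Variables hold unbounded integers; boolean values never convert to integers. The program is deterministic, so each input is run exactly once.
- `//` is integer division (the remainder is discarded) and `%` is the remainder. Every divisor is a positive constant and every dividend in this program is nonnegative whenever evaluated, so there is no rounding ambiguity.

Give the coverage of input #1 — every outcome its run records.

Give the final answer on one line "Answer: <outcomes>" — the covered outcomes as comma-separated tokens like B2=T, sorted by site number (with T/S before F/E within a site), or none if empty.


Tracing the run of input #1 (m=3, q=-4, v=3):
  B1->F, B2->T, B3->F, B4->F
deduplicating events, the covered set is: B1=F, B2=T, B3=F, B4=F
Answer: B1=F, B2=T, B3=F, B4=F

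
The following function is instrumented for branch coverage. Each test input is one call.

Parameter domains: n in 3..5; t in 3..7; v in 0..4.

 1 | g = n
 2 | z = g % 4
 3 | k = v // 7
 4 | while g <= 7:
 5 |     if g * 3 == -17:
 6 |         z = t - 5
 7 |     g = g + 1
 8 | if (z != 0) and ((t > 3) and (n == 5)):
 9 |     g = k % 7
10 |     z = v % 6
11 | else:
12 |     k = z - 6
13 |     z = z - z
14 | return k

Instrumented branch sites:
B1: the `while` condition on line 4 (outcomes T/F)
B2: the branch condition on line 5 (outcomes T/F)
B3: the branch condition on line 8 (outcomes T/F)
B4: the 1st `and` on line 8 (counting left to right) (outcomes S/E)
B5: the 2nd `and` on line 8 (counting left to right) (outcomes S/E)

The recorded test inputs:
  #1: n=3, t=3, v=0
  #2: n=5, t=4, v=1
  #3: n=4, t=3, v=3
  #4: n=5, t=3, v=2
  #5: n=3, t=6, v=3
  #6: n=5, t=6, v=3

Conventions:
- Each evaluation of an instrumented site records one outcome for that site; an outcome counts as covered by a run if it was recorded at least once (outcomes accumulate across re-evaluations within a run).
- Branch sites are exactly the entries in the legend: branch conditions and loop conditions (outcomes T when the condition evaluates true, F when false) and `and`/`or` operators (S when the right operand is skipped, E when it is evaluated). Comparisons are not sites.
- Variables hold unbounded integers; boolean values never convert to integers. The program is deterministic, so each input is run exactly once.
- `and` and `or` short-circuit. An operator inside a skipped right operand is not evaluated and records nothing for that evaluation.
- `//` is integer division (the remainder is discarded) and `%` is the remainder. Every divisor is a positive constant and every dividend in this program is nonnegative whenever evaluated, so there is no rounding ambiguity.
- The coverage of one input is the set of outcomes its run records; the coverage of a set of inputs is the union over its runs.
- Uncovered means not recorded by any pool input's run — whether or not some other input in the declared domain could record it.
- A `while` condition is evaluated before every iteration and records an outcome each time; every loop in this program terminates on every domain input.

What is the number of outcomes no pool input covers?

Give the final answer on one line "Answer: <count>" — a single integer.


input #1, n=3, t=3, v=0: outcomes B1=T, B1=F, B2=F, B3=F, B4=E, B5=S
input #2, n=5, t=4, v=1: outcomes B1=T, B1=F, B2=F, B3=T, B4=E, B5=E
input #3, n=4, t=3, v=3: outcomes B1=T, B1=F, B2=F, B3=F, B4=S
input #4, n=5, t=3, v=2: outcomes B1=T, B1=F, B2=F, B3=F, B4=E, B5=S
input #5, n=3, t=6, v=3: outcomes B1=T, B1=F, B2=F, B3=F, B4=E, B5=E
input #6, n=5, t=6, v=3: outcomes B1=T, B1=F, B2=F, B3=T, B4=E, B5=E
union over the pool: B1=T, B1=F, B2=F, B3=T, B3=F, B4=S, B4=E, B5=S, B5=E
uncovered (1 of 10): B2=T
Answer: 1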